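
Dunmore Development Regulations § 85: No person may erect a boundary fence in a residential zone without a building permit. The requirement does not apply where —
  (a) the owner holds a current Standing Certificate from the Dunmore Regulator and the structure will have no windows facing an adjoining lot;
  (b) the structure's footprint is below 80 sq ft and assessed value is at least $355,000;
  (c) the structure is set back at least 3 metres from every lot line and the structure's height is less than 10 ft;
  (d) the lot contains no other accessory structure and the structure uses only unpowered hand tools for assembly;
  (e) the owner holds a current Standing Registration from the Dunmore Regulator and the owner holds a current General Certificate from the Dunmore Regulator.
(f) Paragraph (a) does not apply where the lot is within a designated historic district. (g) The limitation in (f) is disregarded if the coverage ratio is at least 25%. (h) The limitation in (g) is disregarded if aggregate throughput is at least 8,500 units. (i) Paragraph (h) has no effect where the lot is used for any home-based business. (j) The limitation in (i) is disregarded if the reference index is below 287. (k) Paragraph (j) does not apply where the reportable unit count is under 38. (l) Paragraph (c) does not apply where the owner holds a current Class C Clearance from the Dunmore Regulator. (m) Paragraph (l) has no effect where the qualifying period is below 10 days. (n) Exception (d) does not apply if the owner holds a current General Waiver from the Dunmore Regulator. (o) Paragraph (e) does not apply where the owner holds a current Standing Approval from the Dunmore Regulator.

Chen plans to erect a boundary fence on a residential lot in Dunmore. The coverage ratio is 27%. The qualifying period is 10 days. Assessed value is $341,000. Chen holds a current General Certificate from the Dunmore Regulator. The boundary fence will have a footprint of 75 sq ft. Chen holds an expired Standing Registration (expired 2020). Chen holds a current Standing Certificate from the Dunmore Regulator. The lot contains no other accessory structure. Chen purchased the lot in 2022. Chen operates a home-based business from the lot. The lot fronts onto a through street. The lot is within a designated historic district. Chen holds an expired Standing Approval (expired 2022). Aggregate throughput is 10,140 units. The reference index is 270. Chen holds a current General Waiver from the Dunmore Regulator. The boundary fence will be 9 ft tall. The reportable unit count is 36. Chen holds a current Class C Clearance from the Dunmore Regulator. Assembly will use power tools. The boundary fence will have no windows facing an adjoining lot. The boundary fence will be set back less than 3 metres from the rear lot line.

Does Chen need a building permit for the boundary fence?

Exception (a) is satisfied on its face — a current Standing Certificate is held; no windows face an adjoining lot. Under paragraphs (f)–(k): (f) would limit (a) — the lot is in a historic district — but (g) sets (f) aside: (g) is engaged — the coverage ratio is 27%, meeting the 25% threshold. (h) is triggered (aggregate throughput is 10,140 units, meeting the 8,500 units threshold), but is overridden by (i): (i) operates against (h): a home-based business operates on the lot. (j) is engaged (the reference index is 270, below the 287 limit), but is itself disapplied by (k): (k) operates against (j): the reportable unit count is 36, under the 38 limit. (a) remains available.
Exception (b) does not apply: assessed value is $341,000, short of $355,000.
Exception (c) does not apply: the rear setback is under 3 m.
Exception (d) requires that the structure uses only unpowered hand tools for assembly; but assembly uses power tools, so (d) is unavailable.
Exception (e) requires that the owner holds a current Standing Registration from the Dunmore Regulator; but no current Standing Registration is held, so (e) is unavailable.

No — exception (a) applies; Chen does not need a building permit.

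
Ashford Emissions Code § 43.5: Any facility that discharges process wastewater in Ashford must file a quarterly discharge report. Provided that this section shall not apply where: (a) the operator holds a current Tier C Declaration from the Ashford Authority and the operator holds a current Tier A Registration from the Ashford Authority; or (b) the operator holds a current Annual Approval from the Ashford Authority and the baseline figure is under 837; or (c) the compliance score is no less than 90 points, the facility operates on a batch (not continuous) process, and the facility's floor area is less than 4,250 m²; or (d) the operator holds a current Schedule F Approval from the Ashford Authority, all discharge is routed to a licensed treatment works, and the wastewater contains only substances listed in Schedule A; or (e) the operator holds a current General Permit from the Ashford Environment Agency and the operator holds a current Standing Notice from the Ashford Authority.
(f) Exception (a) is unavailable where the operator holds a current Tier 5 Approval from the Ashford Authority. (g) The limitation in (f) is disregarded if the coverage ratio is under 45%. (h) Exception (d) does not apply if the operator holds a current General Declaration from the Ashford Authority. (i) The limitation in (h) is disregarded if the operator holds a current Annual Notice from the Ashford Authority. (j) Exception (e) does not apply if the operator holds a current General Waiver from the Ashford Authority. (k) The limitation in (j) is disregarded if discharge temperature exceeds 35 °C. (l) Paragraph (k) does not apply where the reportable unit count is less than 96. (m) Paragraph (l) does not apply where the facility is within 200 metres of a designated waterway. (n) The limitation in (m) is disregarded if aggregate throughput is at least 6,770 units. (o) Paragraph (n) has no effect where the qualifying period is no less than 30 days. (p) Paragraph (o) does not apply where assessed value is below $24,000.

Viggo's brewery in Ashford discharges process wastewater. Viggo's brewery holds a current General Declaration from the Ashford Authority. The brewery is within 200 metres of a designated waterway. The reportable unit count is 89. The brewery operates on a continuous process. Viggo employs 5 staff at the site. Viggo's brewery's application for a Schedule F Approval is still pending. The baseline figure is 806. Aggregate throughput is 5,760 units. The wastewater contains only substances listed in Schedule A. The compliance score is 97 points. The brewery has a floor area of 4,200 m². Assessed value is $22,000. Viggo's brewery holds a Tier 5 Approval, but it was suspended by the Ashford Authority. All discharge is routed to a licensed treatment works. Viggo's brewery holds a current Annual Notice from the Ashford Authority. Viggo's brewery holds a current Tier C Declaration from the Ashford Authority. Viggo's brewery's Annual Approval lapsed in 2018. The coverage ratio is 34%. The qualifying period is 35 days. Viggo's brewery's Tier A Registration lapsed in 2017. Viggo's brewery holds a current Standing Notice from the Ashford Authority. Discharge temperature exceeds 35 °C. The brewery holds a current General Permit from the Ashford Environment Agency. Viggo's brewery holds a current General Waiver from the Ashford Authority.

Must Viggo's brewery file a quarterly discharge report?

No — exception (e) applies; Viggo's brewery is not required to file a quarterly discharge report.

Exception (a) fails — there is no Tier A Registration in force.
Exception (b) does not apply: the Annual Approval is not current.
Exception (c) requires that the facility operates on a batch (not continuous) process; but the facility operates on a continuous process, so (c) is unavailable.
Exception (d) fails — no current Schedule F Approval is held.
Exception (e)'s conditions are all satisfied: a current General Permit is held; a current Standing Notice is held. Considering the limiting provisions: (j) operates (a current General Waiver is held), but is displaced by (k): (k) operates against (j): discharge temperature exceeds 35 °C. (l) operates (the reportable unit count is 89, less than the 96 limit), but yields to (m): (m) operates against (l): the brewery is within 200 m of a designated waterway. (n) does not operate here (aggregate throughput is 5,760 units, short of 6,770 units), so (m) stands. Exception (e) stands.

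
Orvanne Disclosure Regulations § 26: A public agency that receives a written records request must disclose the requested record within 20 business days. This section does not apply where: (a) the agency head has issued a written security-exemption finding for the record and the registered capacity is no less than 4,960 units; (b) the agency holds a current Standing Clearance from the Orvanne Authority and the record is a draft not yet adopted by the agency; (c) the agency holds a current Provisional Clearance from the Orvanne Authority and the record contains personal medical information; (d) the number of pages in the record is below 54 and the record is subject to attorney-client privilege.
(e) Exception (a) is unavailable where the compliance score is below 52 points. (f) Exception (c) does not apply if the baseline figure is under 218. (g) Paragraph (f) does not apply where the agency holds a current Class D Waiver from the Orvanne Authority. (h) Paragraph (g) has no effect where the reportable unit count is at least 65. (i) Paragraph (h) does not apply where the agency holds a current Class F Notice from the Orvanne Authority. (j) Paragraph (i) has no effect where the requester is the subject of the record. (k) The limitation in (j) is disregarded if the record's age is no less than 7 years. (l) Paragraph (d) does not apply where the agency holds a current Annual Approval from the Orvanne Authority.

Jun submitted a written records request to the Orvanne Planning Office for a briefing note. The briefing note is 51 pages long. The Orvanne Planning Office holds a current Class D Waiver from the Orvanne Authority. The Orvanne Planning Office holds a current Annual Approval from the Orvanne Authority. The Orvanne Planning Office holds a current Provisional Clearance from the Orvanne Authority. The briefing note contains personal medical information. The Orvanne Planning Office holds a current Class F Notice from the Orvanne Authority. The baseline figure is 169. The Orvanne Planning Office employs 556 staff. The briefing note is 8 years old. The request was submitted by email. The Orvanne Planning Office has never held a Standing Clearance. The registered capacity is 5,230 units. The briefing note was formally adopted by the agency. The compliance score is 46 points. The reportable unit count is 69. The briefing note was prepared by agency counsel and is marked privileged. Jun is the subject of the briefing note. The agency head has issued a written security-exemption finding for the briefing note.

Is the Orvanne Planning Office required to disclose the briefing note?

Exception (a) is satisfied on its face — a written security-exemption finding has been issued; the registered capacity is 5,230 units, meeting the 4,960 units threshold. But: (e) operates against (a): the compliance score is 46 points, below the 52 points limit. Exception (a) does not apply.
Exception (b) requires that the agency holds a current Standing Clearance from the Orvanne Authority; but the Standing Clearance is not current, so (b) is unavailable.
Exception (c) is satisfied on its face — a current Provisional Clearance is held; the briefing note contains personal medical information. Applying paragraphs (f)–(k): (f) is triggered (the baseline figure is 169, under the 218 limit), but yields to (g): (g) operates — a current Class D Waiver is held. (h) operates (the reportable unit count is 69, meeting the 65 threshold), but is itself disapplied by (i): (i) operates against (h): a current Class F Notice is held. (j) would limit (i) — Jun is the subject of the briefing note — but (k) sets (j) aside: (k) applies — the record's age is 8 years, meeting the 7 years threshold. Exception (c) stands.
Exception (d): the number of pages in the record is 51, below the 54 limit; the briefing note is privileged — every condition holds. Turning to paragraph (l): (l) operates against (d): a current Annual Approval is held. (d) is therefore removed.

No — exception (c) applies; the Orvanne Planning Office is not required to disclose the briefing note.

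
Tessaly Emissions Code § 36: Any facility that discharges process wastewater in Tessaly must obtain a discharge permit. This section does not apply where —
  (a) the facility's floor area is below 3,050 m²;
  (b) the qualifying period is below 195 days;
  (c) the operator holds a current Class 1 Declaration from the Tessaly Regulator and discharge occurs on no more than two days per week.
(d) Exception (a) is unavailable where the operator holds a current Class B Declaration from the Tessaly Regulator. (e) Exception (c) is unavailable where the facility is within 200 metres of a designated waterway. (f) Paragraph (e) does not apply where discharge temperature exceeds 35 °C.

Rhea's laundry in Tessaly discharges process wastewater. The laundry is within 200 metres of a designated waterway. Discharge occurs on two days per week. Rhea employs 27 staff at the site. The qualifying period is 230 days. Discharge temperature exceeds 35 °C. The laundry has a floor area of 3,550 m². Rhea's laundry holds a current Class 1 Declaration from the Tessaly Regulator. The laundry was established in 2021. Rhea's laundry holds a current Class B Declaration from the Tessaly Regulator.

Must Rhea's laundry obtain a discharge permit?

No — exception (c) applies; Rhea's laundry is not required to obtain a discharge permit.

Exception (a) fails — the facility's floor area is 3,550 m², not below 3,050 m².
Exception (b) does not apply: the qualifying period is 230 days, not below 195 days.
Exception (c): a current Class 1 Declaration is held; discharge occurs on no more than two days per week — every condition holds. As to paragraphs (e)–(f): (e) operates (the laundry is within 200 m of a designated waterway), but is overridden by (f): (f) operates — discharge temperature exceeds 35 °C. (c) remains available.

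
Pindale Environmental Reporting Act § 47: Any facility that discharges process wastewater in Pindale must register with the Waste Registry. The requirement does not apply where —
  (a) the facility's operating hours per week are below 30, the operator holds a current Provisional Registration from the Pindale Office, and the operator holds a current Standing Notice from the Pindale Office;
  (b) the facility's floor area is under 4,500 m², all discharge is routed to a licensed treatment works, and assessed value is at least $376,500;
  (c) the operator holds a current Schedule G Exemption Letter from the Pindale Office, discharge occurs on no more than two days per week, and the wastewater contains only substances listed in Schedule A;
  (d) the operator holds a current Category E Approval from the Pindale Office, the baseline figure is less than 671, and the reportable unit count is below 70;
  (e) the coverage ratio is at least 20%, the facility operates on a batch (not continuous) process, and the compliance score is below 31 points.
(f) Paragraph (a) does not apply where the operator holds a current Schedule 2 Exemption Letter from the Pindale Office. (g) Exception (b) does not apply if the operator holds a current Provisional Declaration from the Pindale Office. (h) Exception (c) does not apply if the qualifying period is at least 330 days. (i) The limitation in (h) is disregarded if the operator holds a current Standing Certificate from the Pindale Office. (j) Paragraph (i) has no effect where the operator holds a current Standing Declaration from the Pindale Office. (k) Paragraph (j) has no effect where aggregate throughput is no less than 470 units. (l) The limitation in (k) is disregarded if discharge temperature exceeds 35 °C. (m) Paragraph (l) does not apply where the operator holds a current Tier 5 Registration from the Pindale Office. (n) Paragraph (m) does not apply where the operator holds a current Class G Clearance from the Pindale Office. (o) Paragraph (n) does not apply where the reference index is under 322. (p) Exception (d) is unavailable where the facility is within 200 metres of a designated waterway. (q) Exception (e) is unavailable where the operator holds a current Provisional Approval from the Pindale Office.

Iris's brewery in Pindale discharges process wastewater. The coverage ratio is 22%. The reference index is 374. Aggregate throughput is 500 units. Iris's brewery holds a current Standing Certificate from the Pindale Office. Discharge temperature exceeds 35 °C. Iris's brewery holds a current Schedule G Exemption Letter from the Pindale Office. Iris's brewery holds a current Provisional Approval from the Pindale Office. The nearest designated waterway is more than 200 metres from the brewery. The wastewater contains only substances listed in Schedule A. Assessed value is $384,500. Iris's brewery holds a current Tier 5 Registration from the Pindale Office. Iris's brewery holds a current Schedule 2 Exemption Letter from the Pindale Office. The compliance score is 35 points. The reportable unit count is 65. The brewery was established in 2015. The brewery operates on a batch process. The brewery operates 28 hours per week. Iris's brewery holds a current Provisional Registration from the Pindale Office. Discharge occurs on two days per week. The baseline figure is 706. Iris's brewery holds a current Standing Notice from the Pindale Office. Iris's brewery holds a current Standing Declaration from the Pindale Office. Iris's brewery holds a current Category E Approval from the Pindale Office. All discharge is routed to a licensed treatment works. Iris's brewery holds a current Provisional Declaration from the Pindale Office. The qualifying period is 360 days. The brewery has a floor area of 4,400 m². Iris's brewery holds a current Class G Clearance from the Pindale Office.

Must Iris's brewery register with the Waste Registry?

Exception (a): the facility's operating hours per week are 28, below the 30 limit; a current Provisional Registration is held; a current Standing Notice is held — every condition holds. Turning to paragraph (f): (f) operates against (a): a current Schedule 2 Exemption Letter is held. (a) is therefore removed.
Exception (b)'s conditions are all satisfied: the facility's floor area is 4,400 m², under the 4,500 m² limit; discharge is routed to a licensed treatment works; assessed value is $384,500, meeting the $376,500 threshold. However, paragraph (g) must be considered: (g) operates — a current Provisional Declaration is held. (b) is therefore removed.
Exception (c)'s conditions are all satisfied: a current Schedule G Exemption Letter is held; discharge occurs on no more than two days per week; the wastewater is Schedule-A-only. But: (h) operates — the qualifying period is 360 days, meeting the 330 days threshold. (i) would limit (h) — a current Standing Certificate is held — but (j) sets (i) aside: (j) operates against (i): a current Standing Declaration is held. (k) would limit (j) — aggregate throughput is 500 units, meeting the 470 units threshold — but (l) sets (k) aside: (l) is engaged — discharge temperature exceeds 35 °C. (m) would limit (l) — a current Tier 5 Registration is held — but (n) sets (m) aside: (n) operates against (m): a current Class G Clearance is held. (o) is not engaged (the reference index is 374, not under 322), so (n) stands. (c) is therefore removed.
Exception (d) fails — the baseline figure is 706, not less than 671.
Exception (e) requires that the compliance score is below 31 points; but the compliance score is 35 points, not below 31 points, so (e) is unavailable.
None of the exceptions is available; § 47 applies in full.

Yes — Iris's brewery must register with the Waste Registry.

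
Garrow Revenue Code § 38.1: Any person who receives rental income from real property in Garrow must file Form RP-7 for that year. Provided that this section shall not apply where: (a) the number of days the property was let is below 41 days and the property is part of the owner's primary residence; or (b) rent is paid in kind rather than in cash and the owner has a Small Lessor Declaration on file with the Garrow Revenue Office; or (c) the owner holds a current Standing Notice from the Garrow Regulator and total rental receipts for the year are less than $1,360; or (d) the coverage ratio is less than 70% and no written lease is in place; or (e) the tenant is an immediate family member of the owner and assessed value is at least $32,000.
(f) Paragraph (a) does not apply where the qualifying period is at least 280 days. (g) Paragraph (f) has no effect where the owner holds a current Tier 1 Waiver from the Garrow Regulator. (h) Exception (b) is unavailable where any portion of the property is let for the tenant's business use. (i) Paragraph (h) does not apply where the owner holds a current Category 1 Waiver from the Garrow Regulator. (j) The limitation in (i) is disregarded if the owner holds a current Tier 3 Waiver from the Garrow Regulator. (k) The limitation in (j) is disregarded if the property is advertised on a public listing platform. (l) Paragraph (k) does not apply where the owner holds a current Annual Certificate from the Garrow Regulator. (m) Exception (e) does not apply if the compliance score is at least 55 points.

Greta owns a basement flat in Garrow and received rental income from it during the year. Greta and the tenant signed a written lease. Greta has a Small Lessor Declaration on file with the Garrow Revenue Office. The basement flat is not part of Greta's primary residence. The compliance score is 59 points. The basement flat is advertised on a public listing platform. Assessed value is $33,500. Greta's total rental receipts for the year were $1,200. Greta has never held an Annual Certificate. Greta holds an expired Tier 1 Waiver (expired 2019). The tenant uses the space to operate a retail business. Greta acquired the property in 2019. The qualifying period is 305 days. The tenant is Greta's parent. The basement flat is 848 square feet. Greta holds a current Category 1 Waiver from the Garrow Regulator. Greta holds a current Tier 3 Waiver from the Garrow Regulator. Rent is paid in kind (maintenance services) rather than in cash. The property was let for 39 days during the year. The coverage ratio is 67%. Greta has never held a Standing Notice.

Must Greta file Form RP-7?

Exception (a) fails — the basement flat is not part of the primary residence.
Exception (b): rent is paid in kind; a Small Lessor Declaration is on file — every condition holds. Considering the limiting provisions: (h) is engaged (the space is let for business use), but yields to (i): (i) operates against (h): a current Category 1 Waiver is held. (j) applies (a current Tier 3 Waiver is held), but is itself disapplied by (k): (k) operates against (j): the property is publicly advertised. (l) is inapplicable (there is no Annual Certificate in force), so (k) stands. Exception (b) stands.
Exception (c) fails — there is no Standing Notice in force.
Exception (d) fails — a written lease is in place.
Exception (e)'s conditions are all satisfied: the tenant is an immediate family member; assessed value is $33,500, meeting the $32,000 threshold. But applying paragraph (m): (m) operates against (e): the compliance score is 59 points, meeting the 55 points threshold. Exception (e) does not apply.

No — exception (b) applies; Greta is not required to file Form RP-7.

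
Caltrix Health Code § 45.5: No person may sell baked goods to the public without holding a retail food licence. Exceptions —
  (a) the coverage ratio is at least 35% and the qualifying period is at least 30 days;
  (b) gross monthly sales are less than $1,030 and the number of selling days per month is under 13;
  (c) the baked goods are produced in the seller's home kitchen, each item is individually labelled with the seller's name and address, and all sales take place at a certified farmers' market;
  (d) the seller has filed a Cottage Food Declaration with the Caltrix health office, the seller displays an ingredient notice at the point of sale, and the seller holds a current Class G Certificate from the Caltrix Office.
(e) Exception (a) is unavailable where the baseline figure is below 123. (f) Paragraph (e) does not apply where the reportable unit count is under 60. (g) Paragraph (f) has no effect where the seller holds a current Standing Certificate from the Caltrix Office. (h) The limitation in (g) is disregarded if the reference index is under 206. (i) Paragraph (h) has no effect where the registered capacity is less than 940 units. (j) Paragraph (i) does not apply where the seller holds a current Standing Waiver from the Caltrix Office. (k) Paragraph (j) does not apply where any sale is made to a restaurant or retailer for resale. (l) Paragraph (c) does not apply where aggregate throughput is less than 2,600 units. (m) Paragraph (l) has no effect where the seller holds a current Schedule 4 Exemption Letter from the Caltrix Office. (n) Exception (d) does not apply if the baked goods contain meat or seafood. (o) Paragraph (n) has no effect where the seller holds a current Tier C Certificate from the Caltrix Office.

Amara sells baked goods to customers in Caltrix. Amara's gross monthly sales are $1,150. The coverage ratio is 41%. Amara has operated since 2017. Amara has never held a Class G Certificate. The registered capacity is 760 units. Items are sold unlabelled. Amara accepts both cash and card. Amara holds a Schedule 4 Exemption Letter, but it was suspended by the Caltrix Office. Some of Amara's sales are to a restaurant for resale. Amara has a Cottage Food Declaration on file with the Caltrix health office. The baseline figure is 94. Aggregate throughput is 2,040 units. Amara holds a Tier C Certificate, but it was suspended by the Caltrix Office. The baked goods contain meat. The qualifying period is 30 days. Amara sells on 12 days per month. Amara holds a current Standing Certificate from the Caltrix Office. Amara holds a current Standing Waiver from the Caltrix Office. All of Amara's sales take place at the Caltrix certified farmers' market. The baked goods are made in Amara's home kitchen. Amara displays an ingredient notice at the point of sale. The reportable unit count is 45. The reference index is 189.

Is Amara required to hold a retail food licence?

Yes — Amara must hold a retail food licence.

Exception (a) is satisfied on its face — the coverage ratio is 41%, meeting the 35% threshold; the qualifying period is 30 days, meeting the 30 days threshold. But applying paragraphs (e)–(k): (e) operates against (a): the baseline figure is 94, below the 123 limit. (f) would limit (e) — the reportable unit count is 45, under the 60 limit — but (g) sets (f) aside: (g) applies — a current Standing Certificate is held. (h) applies (the reference index is 189, under the 206 limit), but is overridden by (i): (i) operates against (h): the registered capacity is 760 units, less than the 940 units limit. (j) operates (a current Standing Waiver is held), but is displaced by (k): (k) operates against (j): some sales are to a restaurant for resale. So (a) is unavailable.
Exception (b) fails — gross monthly sales are $1,150, not less than $1,030.
Exception (c) fails — items are sold unlabelled.
Exception (d) fails — the Class G Certificate is not current.
None of the exceptions is available; § 45.5 applies in full.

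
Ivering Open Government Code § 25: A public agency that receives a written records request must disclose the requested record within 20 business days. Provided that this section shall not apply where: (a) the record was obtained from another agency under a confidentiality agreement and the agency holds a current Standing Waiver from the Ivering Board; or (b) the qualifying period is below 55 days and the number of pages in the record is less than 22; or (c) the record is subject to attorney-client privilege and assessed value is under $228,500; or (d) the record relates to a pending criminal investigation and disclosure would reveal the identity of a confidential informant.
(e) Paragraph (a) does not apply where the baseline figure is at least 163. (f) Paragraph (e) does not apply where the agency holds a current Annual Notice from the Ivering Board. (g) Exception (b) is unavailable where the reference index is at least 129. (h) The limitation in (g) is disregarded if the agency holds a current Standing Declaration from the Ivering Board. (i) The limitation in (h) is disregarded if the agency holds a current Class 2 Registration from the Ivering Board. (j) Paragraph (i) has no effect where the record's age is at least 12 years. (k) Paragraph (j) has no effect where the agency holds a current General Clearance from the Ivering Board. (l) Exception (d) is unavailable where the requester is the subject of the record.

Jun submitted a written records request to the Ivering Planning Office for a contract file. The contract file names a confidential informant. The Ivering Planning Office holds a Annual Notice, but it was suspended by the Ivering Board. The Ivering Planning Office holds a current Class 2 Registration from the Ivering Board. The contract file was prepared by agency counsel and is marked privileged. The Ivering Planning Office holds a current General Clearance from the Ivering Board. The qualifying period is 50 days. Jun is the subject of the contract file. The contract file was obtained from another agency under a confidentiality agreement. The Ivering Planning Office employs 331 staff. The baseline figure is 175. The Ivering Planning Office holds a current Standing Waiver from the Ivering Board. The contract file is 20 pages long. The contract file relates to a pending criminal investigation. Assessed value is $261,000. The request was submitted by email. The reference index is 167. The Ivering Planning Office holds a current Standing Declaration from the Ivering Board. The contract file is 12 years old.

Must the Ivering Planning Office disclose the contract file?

Exception (a)'s conditions are all satisfied: the contract file was obtained under a confidentiality agreement; a current Standing Waiver is held. However, paragraphs (e)–(f) must be considered: (e) operates against (a): the baseline figure is 175, meeting the 163 threshold. (f) is inapplicable (there is no Annual Notice in force), so (e) stands. So (a) is unavailable.
All of (b)'s requirements are met (the qualifying period is 50 days, below the 55 days limit; the number of pages in the record is 20, less than the 22 limit). However, paragraphs (g)–(k) must be considered: (g) is engaged — the reference index is 167, meeting the 129 threshold. (h) would limit (g) — a current Standing Declaration is held — but (i) sets (h) aside: (i) is triggered — a current Class 2 Registration is held. (j) is engaged (the record's age is 12 years, meeting the 12 years threshold), but is set aside by (k): (k) is engaged — a current General Clearance is held. Exception (b) does not apply.
Exception (c) fails — assessed value is $261,000, not under $228,500.
Exception (d) is satisfied on its face — the contract file relates to a pending investigation; the contract file names a confidential informant. Turning to paragraph (l): (l) operates against (d): Jun is the subject of the contract file. (d) is therefore removed.
No exception displaces § 25.

Yes — the Ivering Planning Office must disclose the contract file.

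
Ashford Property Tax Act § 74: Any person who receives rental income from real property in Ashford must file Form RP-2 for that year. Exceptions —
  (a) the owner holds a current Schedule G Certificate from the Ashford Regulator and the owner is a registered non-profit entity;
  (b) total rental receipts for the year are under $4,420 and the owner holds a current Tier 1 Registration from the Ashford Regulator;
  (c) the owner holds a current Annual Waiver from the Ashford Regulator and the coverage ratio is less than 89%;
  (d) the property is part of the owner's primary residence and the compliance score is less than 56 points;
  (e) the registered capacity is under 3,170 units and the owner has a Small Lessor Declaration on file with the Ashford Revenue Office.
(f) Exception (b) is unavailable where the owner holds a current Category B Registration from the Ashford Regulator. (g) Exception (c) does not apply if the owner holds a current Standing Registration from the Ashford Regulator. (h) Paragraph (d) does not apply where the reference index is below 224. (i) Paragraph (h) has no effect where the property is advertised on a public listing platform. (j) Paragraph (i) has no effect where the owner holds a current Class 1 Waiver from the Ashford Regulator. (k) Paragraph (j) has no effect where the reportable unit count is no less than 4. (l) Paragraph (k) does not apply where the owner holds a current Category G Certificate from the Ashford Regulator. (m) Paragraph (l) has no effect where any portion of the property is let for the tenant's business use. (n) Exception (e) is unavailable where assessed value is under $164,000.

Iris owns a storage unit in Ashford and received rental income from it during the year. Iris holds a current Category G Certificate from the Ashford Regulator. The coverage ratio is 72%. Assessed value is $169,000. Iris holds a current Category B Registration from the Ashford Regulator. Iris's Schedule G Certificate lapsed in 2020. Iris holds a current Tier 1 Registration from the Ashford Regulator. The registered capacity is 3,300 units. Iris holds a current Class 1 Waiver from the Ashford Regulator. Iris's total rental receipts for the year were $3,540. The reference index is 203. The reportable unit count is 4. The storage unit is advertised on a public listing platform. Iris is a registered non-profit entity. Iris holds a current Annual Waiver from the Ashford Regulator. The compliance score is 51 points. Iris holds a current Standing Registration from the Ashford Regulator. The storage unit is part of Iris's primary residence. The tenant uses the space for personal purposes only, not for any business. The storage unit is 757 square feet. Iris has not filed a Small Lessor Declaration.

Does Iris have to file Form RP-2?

Yes — Iris must file Form RP-2.

Exception (a) requires that the owner holds a current Schedule G Certificate from the Ashford Regulator; but the Schedule G Certificate is not current, so (a) is unavailable.
Exception (b)'s conditions are all satisfied: total rental receipts for the year are $3,540, under the $4,420 limit; a current Tier 1 Registration is held. However, paragraph (f) must be considered: (f) operates against (b): a current Category B Registration is held. Exception (b) does not apply.
Exception (c): a current Annual Waiver is held; the coverage ratio is 72%, less than the 89% limit — every condition holds. But: (g) operates against (c): a current Standing Registration is held. (c) is therefore removed.
Exception (d) is satisfied on its face — the storage unit is part of the primary residence; the compliance score is 51 points, less than the 56 points limit. However, paragraphs (h)–(m) must be considered: (h) is engaged — the reference index is 203, below the 224 limit. (i) would limit (h) — the property is publicly advertised — but (j) sets (i) aside: (j) operates — a current Class 1 Waiver is held. (k) is engaged (the reportable unit count is 4, meeting the 4 threshold), but is displaced by (l): (l) operates against (k): a current Category G Certificate is held. (m) is inapplicable (the space is used for personal purposes only), so (l) stands. Exception (d) does not apply.
Exception (e) does not apply: the registered capacity is 3,300 units, not under 3,170 units.
No exception applies. The general rule governs.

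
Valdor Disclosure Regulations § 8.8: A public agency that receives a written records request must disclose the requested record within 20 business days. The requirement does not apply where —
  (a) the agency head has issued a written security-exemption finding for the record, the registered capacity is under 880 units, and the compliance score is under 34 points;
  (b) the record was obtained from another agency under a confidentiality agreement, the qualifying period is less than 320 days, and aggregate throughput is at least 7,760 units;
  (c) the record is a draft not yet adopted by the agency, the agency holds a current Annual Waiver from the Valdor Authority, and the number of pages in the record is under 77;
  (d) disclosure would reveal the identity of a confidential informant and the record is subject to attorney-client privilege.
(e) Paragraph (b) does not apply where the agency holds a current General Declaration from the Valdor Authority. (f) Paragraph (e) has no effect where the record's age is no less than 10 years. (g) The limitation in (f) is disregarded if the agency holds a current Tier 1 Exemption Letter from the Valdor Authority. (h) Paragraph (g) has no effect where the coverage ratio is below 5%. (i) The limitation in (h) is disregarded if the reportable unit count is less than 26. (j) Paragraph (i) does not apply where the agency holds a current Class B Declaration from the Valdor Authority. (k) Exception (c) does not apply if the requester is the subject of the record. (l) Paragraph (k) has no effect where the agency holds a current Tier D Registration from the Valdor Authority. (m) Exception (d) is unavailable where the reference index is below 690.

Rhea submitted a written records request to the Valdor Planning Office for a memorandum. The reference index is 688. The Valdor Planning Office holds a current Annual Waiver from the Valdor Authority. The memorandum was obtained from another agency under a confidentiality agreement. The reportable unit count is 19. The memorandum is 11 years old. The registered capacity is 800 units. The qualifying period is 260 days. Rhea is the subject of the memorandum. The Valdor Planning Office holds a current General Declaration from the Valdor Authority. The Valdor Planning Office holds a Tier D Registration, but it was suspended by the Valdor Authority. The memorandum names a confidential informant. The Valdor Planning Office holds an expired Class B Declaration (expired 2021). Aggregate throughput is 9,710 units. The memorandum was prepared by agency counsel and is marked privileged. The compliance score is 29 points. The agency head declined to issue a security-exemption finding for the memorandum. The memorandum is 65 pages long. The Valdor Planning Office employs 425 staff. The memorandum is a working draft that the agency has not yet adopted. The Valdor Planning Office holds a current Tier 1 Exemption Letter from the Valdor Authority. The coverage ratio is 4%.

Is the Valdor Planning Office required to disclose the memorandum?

Exception (a) fails — the agency head declined to issue a security-exemption finding.
All of (b)'s requirements are met (the memorandum was obtained under a confidentiality agreement; the qualifying period is 260 days, less than the 320 days limit; aggregate throughput is 9,710 units, meeting the 7,760 units threshold). But: (e) operates against (b): a current General Declaration is held. (f) is triggered (the record's age is 11 years, meeting the 10 years threshold), but yields to (g): (g) operates against (f): a current Tier 1 Exemption Letter is held. (h) is triggered (the coverage ratio is 4%, below the 5% limit), but is displaced by (i): (i) operates against (h): the reportable unit count is 19, less than the 26 limit. (j) is not triggered (there is no Class B Declaration in force), so (i) stands. (b) is therefore removed.
Exception (c): the memorandum is an unadopted draft; a current Annual Waiver is held; the number of pages in the record is 65, under the 77 limit — every condition holds. Turning to paragraphs (k)–(l): (k) applies — Rhea is the subject of the memorandum. (l) does not operate here (no current Tier D Registration is held), so (k) stands. Exception (c) does not apply.
All of (d)'s requirements are met (the memorandum names a confidential informant; the memorandum is privileged). But: (m) is triggered — the reference index is 688, below the 690 limit. So (d) is unavailable.
Every exception is unavailable, so the rule governs.

Yes — the Valdor Planning Office must disclose the memorandum.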